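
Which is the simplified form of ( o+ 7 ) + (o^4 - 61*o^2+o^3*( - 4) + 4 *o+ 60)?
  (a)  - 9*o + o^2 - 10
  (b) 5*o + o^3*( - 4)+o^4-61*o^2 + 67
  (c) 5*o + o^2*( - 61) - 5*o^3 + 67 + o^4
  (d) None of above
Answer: b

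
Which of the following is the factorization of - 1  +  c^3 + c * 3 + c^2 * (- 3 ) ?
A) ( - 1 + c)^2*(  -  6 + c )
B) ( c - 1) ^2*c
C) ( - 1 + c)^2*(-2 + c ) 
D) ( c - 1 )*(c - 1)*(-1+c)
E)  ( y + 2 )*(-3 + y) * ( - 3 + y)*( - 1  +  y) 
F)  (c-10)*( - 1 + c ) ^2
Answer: D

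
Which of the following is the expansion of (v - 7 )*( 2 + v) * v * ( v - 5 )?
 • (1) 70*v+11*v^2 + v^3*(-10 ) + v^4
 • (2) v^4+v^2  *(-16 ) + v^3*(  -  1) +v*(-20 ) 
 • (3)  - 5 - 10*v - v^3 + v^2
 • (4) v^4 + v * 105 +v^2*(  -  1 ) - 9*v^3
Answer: 1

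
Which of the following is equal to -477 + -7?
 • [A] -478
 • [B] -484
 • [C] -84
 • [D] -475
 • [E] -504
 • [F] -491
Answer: B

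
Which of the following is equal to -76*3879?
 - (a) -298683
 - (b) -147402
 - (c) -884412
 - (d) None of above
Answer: d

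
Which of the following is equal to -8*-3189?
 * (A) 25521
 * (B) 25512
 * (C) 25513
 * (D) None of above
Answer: B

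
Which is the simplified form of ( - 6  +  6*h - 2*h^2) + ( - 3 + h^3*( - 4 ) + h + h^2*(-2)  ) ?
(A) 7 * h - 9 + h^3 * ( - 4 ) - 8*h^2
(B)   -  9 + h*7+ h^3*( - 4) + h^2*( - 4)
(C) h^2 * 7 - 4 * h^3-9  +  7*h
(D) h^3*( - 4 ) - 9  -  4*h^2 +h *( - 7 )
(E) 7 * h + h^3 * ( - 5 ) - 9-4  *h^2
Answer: B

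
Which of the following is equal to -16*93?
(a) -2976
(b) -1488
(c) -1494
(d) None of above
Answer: b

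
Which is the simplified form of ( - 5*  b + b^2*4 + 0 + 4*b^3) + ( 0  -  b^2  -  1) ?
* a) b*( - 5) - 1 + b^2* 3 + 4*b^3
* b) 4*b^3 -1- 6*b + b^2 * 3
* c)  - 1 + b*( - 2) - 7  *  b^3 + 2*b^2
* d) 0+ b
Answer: a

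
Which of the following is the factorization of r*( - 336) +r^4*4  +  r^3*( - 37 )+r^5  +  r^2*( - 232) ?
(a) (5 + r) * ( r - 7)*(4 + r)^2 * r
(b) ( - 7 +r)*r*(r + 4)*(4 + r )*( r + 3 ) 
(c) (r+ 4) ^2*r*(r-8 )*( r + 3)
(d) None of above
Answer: b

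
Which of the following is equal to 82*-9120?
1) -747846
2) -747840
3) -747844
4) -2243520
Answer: 2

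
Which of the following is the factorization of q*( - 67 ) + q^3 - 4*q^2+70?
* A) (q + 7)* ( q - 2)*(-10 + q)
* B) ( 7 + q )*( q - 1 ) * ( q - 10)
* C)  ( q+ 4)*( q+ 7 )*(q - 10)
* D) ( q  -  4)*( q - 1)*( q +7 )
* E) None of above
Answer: B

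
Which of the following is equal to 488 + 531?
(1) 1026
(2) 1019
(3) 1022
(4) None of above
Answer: 2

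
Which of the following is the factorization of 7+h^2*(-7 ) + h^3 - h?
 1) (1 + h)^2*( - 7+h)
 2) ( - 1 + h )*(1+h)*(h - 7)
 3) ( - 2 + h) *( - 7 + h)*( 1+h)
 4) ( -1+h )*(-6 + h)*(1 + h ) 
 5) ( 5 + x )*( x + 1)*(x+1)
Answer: 2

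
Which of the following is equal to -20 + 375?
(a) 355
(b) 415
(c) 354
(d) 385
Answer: a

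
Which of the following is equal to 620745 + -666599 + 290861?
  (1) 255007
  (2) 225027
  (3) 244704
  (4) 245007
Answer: 4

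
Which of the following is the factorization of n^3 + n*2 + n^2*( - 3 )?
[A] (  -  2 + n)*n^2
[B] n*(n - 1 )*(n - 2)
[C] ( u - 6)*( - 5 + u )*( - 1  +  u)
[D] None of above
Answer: B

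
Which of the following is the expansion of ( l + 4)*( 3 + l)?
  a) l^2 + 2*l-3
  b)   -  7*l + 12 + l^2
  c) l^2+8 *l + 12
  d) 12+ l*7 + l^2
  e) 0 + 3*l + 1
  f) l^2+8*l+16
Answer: d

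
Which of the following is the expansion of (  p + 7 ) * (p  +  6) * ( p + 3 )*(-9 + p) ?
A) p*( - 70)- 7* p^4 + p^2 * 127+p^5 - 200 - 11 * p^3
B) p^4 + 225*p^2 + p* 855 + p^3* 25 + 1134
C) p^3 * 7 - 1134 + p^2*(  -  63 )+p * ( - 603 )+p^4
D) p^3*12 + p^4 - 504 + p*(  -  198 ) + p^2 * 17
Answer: C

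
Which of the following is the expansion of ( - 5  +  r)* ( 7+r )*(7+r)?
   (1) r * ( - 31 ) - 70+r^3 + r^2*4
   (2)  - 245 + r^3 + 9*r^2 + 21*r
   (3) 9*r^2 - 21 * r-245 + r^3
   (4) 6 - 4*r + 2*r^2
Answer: 3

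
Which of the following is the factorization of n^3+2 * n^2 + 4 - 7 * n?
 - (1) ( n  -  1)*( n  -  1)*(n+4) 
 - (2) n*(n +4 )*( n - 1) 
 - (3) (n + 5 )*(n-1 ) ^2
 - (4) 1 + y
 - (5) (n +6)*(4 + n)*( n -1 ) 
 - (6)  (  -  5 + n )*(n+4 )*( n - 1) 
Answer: 1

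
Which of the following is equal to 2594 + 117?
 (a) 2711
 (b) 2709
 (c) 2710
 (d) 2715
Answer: a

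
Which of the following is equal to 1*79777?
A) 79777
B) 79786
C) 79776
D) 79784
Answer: A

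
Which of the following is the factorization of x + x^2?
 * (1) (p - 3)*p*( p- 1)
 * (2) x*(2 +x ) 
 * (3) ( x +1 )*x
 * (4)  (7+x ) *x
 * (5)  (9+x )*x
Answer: 3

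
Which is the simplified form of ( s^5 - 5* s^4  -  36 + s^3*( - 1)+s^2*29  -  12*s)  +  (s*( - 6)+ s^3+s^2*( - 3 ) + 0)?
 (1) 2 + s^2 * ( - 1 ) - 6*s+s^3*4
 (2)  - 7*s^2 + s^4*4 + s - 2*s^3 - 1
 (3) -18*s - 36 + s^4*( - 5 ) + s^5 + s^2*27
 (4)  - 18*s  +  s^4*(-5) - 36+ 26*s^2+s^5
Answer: 4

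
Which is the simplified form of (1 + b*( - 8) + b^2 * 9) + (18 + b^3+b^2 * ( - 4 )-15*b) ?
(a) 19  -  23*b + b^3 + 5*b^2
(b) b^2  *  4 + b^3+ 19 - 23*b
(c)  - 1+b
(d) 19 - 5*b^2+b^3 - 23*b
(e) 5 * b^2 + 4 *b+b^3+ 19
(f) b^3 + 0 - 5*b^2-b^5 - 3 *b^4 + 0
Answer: a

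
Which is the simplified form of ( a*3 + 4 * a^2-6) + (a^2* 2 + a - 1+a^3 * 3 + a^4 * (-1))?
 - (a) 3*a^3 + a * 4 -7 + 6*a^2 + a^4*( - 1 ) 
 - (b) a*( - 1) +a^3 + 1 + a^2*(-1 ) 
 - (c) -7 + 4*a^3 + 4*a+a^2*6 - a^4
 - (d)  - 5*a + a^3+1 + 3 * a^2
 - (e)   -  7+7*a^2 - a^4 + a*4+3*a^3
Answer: a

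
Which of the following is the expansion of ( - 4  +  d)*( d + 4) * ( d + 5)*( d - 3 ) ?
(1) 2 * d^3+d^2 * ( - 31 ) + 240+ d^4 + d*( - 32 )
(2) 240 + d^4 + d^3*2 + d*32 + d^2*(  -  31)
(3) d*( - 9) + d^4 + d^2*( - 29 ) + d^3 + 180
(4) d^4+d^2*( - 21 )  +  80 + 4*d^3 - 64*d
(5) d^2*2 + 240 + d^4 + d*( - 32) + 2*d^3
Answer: 1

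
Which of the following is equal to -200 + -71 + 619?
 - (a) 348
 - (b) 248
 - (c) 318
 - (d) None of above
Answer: a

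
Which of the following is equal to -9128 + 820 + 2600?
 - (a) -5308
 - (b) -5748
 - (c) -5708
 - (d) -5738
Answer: c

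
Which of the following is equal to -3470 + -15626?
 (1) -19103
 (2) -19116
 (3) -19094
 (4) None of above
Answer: 4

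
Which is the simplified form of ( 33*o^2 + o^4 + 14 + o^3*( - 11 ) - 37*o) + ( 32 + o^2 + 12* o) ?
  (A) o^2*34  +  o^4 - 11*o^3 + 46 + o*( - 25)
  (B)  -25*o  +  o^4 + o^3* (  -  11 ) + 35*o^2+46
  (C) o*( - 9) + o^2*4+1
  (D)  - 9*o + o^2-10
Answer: A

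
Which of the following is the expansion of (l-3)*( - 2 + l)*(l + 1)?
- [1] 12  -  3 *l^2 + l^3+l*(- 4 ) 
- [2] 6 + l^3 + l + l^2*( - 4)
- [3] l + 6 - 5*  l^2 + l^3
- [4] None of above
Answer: 2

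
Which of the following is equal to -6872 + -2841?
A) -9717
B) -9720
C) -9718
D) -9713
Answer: D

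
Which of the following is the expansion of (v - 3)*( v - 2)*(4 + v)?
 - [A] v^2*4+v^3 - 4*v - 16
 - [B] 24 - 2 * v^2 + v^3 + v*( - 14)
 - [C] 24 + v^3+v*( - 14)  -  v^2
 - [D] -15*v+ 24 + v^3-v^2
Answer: C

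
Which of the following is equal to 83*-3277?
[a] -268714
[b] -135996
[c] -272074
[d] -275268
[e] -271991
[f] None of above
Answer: e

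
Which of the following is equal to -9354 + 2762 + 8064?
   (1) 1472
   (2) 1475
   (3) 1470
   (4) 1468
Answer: 1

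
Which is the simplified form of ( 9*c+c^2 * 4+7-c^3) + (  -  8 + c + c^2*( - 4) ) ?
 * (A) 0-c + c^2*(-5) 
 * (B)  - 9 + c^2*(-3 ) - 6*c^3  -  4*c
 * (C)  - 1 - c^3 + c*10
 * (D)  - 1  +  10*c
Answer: C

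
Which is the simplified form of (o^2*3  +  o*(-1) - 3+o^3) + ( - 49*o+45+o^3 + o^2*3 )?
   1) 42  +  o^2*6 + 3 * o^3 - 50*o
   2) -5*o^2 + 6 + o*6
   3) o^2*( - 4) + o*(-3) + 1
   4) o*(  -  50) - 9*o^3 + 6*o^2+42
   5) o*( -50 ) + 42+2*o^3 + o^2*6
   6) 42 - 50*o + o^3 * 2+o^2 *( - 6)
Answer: 5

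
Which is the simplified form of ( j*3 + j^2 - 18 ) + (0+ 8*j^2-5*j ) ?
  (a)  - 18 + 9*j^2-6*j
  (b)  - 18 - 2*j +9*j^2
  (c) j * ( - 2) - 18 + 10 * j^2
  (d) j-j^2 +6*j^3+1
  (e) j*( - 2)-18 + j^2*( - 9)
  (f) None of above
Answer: b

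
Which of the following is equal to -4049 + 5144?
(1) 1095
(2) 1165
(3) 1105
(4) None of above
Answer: 1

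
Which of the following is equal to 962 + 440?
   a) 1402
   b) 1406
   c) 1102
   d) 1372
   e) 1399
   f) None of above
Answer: a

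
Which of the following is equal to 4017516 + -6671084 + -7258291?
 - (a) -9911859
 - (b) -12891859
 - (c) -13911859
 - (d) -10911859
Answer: a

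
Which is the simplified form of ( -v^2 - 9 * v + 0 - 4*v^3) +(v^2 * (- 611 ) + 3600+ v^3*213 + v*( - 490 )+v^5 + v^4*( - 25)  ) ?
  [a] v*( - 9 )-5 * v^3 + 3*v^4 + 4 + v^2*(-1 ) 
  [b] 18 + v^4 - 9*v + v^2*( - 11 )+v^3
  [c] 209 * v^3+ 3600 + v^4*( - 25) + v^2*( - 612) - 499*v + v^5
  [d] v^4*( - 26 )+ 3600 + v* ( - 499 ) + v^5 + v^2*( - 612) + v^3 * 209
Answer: c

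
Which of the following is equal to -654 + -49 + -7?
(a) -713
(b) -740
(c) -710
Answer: c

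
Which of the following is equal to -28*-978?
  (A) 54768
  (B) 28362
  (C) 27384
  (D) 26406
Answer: C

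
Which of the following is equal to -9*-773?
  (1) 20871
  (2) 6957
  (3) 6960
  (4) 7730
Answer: 2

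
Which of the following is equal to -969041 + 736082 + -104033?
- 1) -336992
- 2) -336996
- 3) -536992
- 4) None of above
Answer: 1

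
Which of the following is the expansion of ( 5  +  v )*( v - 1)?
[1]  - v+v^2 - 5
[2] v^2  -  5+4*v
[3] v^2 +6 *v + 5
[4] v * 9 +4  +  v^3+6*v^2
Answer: 2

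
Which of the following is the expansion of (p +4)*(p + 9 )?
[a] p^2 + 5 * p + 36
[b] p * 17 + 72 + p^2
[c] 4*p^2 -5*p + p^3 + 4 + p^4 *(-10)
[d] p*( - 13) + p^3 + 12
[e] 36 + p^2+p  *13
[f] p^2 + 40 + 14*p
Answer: e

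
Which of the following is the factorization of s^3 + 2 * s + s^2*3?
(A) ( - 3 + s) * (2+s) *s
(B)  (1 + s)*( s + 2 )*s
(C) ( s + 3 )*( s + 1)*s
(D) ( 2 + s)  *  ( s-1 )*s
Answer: B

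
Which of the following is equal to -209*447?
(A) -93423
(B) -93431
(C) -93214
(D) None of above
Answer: A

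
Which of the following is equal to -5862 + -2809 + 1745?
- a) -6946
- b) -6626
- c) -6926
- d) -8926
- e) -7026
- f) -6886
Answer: c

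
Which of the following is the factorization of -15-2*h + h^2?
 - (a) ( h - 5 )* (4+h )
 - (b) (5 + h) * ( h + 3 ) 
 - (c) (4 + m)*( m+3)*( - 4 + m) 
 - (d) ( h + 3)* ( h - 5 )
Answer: d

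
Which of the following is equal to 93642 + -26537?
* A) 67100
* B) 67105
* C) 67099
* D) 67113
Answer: B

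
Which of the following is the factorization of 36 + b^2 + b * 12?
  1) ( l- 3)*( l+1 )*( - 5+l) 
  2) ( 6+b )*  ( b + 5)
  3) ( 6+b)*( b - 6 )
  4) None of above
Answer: 4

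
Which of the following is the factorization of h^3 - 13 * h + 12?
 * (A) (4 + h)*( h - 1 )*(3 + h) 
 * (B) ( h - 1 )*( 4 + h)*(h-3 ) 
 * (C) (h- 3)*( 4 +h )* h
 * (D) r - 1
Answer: B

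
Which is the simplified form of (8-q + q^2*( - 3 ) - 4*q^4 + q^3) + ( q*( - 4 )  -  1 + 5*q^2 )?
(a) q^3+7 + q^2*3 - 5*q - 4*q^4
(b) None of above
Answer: b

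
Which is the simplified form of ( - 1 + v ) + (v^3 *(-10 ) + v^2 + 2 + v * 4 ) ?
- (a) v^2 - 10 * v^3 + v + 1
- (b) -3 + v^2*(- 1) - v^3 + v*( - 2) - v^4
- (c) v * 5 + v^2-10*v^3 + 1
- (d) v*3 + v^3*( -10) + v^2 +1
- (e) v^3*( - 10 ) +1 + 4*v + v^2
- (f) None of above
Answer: c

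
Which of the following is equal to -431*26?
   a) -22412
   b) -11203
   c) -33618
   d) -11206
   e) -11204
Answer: d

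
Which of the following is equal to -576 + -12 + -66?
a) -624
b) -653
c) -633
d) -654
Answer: d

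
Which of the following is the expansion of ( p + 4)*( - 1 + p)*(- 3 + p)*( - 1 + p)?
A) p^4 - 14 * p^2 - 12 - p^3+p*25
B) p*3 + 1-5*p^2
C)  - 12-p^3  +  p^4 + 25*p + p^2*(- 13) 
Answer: C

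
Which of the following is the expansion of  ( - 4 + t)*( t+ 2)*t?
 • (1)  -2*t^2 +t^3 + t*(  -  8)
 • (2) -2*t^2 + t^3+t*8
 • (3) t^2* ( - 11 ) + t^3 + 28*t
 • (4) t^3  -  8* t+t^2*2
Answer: 1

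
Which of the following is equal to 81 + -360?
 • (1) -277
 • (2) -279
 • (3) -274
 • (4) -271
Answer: 2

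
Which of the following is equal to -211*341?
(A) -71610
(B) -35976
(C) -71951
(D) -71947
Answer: C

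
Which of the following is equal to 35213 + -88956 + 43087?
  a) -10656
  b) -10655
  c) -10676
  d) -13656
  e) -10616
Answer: a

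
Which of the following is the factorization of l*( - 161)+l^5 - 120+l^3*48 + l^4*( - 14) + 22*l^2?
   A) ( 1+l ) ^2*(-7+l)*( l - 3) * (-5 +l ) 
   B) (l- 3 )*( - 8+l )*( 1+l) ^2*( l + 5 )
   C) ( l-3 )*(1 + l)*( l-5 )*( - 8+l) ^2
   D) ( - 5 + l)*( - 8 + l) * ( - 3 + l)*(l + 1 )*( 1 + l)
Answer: D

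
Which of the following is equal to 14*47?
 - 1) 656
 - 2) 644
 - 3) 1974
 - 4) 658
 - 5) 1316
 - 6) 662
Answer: 4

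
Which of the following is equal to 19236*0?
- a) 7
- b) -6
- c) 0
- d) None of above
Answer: c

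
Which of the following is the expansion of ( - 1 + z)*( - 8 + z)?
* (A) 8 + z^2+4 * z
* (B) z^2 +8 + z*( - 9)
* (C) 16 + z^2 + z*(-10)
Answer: B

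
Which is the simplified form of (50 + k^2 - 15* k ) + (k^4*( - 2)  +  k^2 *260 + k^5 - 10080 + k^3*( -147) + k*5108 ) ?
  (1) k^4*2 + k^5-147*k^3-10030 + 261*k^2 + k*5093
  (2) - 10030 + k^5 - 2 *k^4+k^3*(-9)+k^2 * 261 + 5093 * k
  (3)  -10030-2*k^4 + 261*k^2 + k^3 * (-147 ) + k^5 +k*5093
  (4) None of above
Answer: 3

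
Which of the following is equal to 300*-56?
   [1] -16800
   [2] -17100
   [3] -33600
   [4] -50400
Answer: 1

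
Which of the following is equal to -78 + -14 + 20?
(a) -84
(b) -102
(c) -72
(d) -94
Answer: c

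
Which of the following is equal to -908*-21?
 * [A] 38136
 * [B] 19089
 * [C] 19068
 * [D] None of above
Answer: C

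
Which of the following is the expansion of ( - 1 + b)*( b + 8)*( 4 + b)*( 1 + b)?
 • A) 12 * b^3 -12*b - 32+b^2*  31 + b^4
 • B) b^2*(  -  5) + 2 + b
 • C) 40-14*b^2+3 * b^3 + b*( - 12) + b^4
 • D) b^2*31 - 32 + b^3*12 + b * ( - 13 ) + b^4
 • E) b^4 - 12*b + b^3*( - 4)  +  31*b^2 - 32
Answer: A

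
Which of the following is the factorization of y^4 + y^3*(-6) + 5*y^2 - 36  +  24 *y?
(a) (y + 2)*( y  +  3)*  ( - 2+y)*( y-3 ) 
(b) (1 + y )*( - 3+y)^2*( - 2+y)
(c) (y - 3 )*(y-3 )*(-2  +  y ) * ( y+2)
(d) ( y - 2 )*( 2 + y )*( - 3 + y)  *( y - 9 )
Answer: c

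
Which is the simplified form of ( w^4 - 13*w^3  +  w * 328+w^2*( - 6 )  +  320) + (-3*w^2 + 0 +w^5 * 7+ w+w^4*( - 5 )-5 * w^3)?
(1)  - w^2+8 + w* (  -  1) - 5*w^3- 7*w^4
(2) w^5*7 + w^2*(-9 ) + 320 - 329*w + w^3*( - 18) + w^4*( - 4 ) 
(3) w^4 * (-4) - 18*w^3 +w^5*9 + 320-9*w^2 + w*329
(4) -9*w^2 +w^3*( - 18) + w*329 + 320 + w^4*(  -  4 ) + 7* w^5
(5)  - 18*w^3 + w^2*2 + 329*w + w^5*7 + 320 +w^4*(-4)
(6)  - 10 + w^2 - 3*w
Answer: 4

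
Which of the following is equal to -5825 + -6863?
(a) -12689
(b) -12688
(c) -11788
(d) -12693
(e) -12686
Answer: b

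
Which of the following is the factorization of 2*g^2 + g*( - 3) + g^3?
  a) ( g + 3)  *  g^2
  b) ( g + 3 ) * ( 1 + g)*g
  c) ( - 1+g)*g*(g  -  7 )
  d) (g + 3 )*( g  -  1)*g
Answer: d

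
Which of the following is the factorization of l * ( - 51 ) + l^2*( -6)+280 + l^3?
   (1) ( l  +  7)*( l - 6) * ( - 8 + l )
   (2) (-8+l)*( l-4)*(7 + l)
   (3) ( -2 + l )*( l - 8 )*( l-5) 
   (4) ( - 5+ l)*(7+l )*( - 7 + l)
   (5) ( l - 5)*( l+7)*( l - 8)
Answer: 5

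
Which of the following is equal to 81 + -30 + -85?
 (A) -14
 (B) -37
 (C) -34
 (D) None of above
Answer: C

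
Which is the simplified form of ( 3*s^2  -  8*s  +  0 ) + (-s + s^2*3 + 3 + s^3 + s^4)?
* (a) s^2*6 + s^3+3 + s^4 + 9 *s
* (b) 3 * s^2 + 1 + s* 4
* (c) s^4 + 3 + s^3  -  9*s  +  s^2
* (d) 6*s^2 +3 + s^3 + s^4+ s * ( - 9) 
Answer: d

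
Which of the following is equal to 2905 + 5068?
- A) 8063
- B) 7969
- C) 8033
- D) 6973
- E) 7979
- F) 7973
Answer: F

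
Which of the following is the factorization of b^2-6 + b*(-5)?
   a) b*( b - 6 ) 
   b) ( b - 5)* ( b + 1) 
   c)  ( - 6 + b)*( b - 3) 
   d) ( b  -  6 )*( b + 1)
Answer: d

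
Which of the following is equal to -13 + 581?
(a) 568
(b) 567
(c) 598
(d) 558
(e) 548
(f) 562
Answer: a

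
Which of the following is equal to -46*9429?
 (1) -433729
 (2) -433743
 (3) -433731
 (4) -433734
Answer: 4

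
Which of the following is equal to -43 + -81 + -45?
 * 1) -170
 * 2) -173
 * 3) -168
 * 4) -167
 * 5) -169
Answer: 5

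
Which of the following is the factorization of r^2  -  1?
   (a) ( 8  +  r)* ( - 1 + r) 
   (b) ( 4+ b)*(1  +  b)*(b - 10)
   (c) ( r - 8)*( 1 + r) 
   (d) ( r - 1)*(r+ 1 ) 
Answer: d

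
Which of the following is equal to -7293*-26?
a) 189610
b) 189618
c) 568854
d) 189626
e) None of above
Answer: b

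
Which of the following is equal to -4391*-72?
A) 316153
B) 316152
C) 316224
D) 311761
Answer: B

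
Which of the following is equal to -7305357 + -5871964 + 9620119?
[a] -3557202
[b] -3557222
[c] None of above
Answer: a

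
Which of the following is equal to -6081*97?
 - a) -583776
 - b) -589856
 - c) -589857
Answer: c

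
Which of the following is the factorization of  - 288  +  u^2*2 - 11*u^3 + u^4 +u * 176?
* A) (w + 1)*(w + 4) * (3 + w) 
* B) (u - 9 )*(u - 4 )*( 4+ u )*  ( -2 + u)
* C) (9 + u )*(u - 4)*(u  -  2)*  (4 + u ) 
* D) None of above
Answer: B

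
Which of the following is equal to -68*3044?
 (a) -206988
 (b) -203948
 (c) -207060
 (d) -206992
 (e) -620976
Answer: d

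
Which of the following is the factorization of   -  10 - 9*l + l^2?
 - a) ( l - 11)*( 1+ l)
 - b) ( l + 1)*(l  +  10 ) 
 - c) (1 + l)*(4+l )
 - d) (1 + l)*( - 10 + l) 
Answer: d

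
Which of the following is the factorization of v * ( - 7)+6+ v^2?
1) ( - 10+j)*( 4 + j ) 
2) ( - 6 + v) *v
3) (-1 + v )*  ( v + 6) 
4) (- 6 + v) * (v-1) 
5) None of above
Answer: 4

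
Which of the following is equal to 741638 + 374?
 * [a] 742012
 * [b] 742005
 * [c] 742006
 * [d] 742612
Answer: a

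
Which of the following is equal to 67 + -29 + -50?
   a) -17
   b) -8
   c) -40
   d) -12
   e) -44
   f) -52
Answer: d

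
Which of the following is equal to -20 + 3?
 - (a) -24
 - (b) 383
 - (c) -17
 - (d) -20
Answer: c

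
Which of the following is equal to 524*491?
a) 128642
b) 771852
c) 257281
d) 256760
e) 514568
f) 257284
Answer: f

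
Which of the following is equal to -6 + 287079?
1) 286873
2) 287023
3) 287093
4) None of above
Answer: 4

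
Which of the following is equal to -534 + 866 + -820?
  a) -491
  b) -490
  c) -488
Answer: c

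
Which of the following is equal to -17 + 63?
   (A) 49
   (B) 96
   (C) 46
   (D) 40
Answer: C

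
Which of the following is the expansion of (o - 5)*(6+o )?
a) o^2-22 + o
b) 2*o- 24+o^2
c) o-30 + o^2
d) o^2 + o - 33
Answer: c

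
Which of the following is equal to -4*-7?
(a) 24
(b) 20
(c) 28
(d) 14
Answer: c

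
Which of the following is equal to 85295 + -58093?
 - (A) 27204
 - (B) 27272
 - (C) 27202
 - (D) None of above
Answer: C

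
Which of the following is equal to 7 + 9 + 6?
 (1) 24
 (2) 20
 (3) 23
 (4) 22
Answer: 4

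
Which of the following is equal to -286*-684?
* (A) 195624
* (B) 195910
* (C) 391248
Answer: A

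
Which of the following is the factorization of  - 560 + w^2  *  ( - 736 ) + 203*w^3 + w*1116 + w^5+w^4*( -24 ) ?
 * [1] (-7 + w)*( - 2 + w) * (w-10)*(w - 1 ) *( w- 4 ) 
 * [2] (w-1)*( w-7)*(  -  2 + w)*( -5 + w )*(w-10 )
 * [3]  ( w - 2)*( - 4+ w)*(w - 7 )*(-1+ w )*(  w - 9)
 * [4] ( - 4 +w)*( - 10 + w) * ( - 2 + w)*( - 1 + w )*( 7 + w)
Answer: 1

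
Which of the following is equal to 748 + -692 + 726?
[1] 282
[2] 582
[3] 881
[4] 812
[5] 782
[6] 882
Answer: 5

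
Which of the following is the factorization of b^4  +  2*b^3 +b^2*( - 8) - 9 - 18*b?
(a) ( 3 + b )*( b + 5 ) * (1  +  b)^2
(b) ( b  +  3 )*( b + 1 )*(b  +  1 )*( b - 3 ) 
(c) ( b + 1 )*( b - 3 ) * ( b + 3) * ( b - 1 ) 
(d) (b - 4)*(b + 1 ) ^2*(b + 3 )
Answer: b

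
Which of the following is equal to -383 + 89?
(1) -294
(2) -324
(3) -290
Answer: 1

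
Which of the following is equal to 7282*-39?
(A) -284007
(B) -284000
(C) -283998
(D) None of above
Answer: C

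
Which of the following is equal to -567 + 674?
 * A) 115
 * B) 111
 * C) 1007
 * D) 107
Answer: D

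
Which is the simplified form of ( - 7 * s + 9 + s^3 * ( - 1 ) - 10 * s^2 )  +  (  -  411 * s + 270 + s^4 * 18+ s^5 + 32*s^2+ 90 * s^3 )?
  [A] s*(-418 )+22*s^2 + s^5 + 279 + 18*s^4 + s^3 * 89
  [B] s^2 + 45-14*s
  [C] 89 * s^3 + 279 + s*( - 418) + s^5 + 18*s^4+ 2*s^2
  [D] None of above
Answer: A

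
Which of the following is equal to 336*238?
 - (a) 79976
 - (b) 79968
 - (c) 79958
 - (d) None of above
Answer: b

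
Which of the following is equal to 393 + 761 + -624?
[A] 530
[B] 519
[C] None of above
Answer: A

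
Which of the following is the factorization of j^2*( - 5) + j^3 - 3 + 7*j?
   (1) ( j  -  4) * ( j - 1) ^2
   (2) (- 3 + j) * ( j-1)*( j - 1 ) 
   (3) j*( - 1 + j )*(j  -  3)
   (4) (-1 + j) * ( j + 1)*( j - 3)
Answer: 2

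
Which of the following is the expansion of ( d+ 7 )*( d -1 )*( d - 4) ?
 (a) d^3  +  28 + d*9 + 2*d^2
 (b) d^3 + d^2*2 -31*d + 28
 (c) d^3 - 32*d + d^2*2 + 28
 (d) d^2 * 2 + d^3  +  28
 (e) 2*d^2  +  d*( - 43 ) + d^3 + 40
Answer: b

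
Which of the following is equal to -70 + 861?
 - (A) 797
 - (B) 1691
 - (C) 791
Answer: C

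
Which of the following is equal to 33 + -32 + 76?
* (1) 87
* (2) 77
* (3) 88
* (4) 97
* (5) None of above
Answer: 2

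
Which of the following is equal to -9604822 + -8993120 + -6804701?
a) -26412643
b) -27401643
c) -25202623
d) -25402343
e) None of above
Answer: e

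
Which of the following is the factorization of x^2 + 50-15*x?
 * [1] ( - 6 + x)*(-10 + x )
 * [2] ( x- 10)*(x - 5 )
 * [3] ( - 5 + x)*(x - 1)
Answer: 2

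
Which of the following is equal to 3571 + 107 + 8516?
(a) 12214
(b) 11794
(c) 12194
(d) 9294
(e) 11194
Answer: c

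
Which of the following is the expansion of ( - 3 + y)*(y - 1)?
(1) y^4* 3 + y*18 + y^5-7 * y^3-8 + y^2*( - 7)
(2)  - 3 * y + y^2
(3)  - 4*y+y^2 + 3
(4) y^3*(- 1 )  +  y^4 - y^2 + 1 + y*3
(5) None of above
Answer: 3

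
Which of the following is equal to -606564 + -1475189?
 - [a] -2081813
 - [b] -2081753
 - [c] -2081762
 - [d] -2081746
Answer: b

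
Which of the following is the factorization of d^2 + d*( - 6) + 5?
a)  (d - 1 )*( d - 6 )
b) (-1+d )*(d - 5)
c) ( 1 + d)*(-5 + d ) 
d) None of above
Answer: b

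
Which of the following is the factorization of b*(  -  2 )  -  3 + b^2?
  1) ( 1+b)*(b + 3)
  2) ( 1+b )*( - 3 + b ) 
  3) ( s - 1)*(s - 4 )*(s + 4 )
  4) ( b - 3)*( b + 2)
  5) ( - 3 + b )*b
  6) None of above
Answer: 2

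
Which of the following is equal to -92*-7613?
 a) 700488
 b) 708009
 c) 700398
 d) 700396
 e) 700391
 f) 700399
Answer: d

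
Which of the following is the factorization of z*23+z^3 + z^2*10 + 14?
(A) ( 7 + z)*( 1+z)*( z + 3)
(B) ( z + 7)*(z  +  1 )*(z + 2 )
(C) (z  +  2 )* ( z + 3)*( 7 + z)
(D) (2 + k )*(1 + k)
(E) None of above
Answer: B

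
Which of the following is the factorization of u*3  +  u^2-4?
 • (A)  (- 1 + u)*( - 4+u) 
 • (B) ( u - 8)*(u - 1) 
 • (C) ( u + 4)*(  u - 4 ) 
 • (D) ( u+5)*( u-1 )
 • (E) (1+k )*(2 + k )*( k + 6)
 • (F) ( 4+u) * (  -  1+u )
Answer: F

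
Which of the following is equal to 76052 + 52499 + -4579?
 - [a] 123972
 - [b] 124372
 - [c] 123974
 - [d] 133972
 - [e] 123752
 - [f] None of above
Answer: a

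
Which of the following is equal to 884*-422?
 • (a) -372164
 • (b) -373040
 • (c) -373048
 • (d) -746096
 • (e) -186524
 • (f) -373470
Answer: c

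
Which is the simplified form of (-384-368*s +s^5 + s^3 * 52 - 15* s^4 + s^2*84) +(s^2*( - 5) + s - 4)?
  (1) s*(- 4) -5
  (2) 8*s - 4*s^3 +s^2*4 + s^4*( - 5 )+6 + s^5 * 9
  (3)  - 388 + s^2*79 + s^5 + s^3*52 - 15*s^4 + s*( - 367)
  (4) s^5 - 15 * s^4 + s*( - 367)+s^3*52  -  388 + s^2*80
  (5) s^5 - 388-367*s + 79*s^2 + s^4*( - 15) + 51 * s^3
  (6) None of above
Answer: 3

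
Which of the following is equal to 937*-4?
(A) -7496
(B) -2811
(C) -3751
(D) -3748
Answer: D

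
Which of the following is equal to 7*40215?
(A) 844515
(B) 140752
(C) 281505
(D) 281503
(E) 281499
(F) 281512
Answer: C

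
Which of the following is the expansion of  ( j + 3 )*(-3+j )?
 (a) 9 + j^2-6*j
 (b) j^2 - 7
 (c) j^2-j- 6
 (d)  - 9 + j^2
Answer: d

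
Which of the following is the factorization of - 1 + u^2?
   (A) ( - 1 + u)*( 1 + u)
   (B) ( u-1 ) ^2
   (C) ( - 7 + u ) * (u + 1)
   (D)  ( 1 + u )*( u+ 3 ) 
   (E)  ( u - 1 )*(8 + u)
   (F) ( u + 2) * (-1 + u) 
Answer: A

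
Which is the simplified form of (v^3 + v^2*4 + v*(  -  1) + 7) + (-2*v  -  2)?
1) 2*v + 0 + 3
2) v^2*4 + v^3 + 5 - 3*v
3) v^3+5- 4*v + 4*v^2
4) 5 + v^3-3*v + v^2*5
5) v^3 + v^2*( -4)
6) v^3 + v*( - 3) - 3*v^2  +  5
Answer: 2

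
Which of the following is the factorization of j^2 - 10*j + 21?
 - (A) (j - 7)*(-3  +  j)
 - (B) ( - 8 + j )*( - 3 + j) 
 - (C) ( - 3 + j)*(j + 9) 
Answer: A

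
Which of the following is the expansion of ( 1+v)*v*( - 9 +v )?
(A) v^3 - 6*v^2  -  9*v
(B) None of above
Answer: B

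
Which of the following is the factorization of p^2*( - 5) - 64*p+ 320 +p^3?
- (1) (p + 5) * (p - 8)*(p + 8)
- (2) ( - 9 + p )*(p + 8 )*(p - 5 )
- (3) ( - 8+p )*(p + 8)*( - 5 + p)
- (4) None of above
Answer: 3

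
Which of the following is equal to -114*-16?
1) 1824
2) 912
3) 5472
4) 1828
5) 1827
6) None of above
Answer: 1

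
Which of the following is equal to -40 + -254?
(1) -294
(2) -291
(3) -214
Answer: 1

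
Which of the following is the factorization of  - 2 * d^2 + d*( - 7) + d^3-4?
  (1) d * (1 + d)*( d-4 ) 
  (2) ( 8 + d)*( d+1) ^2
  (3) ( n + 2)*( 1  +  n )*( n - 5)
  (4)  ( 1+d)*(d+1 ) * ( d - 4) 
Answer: 4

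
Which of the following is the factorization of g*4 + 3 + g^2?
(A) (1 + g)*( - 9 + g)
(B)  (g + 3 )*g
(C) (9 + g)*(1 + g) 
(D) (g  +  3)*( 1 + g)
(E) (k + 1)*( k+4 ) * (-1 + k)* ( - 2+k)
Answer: D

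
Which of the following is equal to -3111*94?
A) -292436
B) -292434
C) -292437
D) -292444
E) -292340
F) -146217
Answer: B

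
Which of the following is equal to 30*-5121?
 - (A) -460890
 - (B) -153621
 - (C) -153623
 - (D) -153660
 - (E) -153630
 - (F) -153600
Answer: E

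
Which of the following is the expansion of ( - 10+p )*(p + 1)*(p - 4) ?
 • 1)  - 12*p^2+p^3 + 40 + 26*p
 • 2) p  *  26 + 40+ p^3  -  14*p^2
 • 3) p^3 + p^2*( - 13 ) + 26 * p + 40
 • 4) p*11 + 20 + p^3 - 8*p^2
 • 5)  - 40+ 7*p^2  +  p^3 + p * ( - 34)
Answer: 3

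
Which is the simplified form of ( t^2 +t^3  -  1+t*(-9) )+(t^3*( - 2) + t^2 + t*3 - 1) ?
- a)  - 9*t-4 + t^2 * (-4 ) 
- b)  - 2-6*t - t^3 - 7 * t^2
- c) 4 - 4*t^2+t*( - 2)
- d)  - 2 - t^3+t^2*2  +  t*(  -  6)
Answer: d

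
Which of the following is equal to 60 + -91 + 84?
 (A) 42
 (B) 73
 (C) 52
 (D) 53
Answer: D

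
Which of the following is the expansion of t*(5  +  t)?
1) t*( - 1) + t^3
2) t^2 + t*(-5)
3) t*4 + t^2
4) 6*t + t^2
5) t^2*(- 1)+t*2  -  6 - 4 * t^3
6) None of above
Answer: 6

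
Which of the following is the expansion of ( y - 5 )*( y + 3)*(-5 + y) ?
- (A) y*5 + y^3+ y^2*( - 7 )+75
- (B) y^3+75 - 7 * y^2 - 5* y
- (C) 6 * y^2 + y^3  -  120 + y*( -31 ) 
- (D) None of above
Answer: B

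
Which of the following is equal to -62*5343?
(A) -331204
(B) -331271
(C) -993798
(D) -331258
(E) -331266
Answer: E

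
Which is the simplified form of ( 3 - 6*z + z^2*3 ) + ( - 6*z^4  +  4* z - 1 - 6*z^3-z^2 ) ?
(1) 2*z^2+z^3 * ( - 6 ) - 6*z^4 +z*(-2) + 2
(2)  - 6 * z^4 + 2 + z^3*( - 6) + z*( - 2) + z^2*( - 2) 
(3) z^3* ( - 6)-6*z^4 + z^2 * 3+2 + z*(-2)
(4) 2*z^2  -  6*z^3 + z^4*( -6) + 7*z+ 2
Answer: 1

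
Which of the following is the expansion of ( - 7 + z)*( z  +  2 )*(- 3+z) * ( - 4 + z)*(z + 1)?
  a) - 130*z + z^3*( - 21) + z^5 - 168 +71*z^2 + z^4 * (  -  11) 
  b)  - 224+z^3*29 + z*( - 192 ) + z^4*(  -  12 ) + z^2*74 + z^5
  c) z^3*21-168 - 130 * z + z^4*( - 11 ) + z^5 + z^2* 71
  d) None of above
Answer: c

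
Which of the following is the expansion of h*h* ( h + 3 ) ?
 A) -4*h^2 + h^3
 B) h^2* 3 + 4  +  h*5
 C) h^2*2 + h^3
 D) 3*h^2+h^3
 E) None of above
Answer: D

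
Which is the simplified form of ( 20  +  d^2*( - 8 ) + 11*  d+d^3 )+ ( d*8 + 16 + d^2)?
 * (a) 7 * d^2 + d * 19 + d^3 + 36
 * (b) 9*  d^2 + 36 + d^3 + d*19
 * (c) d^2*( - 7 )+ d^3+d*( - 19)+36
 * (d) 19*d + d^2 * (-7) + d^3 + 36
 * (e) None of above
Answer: d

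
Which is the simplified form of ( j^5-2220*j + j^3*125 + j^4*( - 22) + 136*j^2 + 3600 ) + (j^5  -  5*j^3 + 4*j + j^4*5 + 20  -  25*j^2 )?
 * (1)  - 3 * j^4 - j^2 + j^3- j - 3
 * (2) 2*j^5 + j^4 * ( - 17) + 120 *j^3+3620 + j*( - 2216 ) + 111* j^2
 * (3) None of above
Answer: 2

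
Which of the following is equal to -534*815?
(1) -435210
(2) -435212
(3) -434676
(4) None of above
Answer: 1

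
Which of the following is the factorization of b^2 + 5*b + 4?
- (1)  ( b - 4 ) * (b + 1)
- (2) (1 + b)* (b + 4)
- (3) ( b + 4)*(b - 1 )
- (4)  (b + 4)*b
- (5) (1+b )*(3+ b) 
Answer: 2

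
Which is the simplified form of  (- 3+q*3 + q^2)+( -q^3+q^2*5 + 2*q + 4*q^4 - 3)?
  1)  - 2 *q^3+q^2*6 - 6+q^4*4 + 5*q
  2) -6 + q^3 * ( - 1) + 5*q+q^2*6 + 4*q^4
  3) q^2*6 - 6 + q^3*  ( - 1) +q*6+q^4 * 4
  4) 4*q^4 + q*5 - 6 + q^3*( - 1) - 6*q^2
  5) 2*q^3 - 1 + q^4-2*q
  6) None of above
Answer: 2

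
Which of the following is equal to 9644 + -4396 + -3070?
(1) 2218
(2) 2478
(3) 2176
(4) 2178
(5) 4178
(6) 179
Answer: 4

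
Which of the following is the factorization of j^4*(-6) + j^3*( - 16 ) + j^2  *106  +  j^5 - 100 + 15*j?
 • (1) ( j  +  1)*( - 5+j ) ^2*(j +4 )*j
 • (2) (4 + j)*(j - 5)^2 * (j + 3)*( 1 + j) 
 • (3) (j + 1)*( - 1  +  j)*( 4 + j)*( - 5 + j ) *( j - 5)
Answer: 3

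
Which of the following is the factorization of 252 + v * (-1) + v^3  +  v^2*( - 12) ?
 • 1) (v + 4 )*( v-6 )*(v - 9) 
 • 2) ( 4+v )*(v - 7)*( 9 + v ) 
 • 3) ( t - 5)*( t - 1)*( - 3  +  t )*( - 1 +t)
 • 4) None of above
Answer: 4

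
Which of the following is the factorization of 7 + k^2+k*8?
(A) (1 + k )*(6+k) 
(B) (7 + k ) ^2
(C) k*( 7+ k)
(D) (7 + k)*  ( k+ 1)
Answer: D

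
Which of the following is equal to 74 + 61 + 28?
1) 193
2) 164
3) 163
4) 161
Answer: 3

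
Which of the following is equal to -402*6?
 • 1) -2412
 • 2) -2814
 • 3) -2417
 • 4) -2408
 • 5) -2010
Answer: 1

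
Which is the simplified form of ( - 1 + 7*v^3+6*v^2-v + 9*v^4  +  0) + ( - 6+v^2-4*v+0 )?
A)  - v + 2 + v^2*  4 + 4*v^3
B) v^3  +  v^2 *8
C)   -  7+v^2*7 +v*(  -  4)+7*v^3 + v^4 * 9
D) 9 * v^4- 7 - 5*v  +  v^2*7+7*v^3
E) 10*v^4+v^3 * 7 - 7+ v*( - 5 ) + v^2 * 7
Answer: D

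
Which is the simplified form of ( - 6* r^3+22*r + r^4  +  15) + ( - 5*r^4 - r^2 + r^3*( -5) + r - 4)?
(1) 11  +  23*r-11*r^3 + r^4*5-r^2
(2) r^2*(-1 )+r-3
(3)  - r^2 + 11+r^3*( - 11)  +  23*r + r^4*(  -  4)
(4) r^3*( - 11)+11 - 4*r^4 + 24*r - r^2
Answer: 3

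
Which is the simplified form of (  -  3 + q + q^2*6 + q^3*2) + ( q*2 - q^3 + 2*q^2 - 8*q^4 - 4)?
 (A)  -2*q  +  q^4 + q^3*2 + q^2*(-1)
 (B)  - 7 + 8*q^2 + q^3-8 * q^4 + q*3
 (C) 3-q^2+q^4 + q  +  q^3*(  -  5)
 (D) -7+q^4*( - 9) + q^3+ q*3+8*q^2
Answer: B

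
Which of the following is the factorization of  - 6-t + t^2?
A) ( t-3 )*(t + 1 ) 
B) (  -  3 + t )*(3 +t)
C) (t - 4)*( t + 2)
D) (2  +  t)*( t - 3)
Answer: D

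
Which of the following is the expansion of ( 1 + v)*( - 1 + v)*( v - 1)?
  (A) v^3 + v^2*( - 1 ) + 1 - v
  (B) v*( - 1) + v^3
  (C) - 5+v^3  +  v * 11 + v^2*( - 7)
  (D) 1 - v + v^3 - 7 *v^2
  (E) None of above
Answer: A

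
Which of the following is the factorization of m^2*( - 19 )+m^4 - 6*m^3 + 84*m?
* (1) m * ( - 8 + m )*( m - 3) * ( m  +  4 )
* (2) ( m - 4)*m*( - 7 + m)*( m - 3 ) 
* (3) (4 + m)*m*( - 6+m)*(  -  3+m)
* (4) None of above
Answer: 4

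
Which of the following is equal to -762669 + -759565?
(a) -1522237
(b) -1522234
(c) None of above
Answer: b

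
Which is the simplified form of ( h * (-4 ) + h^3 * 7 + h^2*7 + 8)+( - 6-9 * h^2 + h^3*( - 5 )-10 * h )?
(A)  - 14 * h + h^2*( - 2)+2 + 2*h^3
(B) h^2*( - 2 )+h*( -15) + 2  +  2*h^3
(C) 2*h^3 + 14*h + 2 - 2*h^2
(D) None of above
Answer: A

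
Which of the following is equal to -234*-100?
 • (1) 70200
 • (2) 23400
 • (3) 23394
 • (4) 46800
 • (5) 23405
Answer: 2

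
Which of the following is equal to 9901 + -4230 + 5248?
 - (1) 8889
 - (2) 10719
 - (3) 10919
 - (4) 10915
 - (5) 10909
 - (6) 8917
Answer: 3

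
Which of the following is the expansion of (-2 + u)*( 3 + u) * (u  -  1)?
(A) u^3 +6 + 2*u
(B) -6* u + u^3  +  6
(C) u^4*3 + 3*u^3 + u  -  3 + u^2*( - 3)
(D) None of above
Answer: D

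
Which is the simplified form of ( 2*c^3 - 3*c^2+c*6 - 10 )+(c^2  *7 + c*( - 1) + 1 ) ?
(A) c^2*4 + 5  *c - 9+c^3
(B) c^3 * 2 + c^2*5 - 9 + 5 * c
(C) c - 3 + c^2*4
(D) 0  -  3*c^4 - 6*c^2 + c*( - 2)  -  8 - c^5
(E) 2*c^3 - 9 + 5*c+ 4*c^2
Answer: E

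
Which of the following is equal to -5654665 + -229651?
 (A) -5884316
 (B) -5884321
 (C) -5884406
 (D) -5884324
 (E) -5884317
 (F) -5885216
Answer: A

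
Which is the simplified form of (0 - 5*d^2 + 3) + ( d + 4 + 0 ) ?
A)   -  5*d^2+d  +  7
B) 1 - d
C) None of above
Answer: A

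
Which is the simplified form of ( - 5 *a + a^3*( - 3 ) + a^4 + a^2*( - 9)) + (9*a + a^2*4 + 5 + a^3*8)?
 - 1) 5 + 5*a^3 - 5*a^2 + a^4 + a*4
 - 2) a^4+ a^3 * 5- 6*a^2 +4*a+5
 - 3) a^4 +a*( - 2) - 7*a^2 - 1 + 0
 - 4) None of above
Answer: 1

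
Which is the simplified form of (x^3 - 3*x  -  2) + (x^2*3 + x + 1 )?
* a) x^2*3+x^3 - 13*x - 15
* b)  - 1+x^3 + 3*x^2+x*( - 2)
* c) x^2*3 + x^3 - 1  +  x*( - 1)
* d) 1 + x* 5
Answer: b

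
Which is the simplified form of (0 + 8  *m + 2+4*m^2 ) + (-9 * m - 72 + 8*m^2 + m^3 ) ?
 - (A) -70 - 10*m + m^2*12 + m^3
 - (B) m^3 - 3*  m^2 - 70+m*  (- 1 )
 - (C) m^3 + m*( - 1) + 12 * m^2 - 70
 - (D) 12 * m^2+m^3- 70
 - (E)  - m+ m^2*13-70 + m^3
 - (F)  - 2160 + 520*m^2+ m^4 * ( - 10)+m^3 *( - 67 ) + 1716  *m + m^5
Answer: C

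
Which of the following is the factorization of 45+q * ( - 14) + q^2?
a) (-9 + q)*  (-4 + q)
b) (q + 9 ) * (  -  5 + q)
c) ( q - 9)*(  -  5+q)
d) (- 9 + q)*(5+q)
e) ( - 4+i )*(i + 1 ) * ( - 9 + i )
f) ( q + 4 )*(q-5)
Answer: c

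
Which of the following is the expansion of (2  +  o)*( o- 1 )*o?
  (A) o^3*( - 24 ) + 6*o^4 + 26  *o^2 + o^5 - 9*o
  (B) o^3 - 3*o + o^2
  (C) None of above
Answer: C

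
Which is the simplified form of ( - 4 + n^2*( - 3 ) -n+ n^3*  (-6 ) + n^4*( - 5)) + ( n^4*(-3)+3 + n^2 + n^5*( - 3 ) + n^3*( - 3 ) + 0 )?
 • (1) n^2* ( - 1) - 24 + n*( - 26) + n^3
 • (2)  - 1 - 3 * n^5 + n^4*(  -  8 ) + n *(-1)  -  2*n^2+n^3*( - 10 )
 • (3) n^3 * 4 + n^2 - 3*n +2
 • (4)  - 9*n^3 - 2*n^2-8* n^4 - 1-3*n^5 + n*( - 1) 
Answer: 4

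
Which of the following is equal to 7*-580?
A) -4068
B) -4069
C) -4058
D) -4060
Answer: D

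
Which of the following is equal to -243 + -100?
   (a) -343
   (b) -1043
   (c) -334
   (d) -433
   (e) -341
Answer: a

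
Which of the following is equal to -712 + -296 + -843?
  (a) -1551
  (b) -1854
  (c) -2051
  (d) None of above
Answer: d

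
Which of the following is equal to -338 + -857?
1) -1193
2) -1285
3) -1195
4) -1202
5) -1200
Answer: 3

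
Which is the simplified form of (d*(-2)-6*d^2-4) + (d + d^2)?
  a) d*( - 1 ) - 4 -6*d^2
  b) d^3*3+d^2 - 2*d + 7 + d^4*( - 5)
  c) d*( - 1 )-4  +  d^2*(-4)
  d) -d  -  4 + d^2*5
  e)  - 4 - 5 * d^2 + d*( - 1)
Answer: e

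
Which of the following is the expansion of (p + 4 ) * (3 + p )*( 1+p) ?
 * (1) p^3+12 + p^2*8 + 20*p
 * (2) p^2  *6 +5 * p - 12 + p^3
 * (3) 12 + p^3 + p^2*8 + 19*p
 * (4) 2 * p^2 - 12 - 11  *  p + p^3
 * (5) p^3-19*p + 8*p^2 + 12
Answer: 3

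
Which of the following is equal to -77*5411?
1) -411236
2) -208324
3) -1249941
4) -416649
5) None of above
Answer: 5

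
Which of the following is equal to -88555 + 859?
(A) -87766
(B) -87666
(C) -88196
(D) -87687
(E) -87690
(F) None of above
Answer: F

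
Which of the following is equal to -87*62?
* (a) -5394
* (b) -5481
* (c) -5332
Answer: a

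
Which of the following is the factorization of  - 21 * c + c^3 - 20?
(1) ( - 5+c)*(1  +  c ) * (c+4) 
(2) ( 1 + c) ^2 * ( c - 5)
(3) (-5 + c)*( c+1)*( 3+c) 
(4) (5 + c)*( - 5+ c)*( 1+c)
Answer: 1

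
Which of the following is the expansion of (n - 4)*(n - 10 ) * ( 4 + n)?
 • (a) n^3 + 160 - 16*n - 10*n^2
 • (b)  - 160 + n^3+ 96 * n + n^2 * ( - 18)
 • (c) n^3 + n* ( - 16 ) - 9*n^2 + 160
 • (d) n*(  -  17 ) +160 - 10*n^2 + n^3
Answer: a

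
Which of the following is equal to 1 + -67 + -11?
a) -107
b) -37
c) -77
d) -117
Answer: c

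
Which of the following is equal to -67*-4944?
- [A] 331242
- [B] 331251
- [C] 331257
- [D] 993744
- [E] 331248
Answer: E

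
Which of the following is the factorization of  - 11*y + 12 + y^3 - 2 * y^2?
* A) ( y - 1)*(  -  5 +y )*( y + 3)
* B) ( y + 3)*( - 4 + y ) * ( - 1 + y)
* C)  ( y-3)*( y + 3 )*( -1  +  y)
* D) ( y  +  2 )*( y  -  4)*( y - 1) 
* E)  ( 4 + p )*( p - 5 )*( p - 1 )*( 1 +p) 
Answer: B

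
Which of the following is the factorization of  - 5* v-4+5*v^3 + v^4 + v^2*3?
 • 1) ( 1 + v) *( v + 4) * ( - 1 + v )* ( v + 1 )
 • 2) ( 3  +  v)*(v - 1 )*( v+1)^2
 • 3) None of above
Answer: 1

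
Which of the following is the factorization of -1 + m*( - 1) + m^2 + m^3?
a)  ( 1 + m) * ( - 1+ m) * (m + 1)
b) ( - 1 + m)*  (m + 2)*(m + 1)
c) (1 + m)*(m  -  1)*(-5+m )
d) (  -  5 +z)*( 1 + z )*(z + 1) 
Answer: a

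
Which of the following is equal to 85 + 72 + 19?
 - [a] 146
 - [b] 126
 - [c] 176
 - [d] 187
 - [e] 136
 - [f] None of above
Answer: c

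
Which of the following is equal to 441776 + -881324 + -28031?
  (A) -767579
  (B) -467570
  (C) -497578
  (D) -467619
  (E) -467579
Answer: E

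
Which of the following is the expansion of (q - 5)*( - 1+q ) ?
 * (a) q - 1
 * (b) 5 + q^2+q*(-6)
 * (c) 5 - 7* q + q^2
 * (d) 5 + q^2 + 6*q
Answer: b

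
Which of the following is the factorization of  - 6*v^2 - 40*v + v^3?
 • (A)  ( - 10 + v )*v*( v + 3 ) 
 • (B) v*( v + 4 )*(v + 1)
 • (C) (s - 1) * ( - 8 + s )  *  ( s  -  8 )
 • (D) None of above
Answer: D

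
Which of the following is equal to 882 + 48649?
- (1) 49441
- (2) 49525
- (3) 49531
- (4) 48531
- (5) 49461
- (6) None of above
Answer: 3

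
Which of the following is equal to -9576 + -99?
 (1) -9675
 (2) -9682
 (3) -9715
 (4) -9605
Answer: 1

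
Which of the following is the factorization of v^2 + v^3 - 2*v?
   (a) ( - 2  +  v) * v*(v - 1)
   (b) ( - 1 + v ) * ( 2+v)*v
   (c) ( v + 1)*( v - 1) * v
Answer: b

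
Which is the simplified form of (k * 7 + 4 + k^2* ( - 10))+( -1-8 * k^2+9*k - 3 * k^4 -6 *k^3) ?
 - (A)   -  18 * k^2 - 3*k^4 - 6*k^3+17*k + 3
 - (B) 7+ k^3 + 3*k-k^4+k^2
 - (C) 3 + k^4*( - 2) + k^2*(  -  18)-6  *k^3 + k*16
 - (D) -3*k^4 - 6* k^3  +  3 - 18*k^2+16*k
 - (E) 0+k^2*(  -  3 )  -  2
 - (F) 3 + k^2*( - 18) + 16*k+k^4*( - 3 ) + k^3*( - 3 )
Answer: D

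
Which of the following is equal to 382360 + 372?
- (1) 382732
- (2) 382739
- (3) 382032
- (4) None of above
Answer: 1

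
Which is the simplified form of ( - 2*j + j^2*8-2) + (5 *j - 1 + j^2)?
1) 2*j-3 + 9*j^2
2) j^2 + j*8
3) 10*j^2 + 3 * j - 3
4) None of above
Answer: 4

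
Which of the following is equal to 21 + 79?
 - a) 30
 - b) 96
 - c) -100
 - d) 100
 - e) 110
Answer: d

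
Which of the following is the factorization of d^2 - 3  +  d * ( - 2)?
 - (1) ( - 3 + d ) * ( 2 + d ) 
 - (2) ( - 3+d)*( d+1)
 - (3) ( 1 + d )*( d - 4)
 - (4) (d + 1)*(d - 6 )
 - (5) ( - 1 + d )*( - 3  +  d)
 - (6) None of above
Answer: 2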